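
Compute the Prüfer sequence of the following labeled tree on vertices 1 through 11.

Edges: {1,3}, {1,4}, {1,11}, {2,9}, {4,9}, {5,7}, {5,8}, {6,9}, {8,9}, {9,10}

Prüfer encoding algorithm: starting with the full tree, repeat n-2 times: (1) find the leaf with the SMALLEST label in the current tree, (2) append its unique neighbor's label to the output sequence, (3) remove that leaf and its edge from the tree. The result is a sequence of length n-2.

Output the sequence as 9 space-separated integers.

Answer: 9 1 9 5 8 9 9 4 1

Derivation:
Step 1: leaves = {2,3,6,7,10,11}. Remove smallest leaf 2, emit neighbor 9.
Step 2: leaves = {3,6,7,10,11}. Remove smallest leaf 3, emit neighbor 1.
Step 3: leaves = {6,7,10,11}. Remove smallest leaf 6, emit neighbor 9.
Step 4: leaves = {7,10,11}. Remove smallest leaf 7, emit neighbor 5.
Step 5: leaves = {5,10,11}. Remove smallest leaf 5, emit neighbor 8.
Step 6: leaves = {8,10,11}. Remove smallest leaf 8, emit neighbor 9.
Step 7: leaves = {10,11}. Remove smallest leaf 10, emit neighbor 9.
Step 8: leaves = {9,11}. Remove smallest leaf 9, emit neighbor 4.
Step 9: leaves = {4,11}. Remove smallest leaf 4, emit neighbor 1.
Done: 2 vertices remain (1, 11). Sequence = [9 1 9 5 8 9 9 4 1]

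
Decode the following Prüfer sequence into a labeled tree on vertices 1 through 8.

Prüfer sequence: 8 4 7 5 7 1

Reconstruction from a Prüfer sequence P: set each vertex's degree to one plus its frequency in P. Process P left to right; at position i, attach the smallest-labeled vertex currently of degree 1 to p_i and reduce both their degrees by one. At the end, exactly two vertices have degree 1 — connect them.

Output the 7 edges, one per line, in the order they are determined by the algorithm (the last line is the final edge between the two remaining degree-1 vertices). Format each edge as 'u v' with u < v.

Initial degrees: {1:2, 2:1, 3:1, 4:2, 5:2, 6:1, 7:3, 8:2}
Step 1: smallest deg-1 vertex = 2, p_1 = 8. Add edge {2,8}. Now deg[2]=0, deg[8]=1.
Step 2: smallest deg-1 vertex = 3, p_2 = 4. Add edge {3,4}. Now deg[3]=0, deg[4]=1.
Step 3: smallest deg-1 vertex = 4, p_3 = 7. Add edge {4,7}. Now deg[4]=0, deg[7]=2.
Step 4: smallest deg-1 vertex = 6, p_4 = 5. Add edge {5,6}. Now deg[6]=0, deg[5]=1.
Step 5: smallest deg-1 vertex = 5, p_5 = 7. Add edge {5,7}. Now deg[5]=0, deg[7]=1.
Step 6: smallest deg-1 vertex = 7, p_6 = 1. Add edge {1,7}. Now deg[7]=0, deg[1]=1.
Final: two remaining deg-1 vertices are 1, 8. Add edge {1,8}.

Answer: 2 8
3 4
4 7
5 6
5 7
1 7
1 8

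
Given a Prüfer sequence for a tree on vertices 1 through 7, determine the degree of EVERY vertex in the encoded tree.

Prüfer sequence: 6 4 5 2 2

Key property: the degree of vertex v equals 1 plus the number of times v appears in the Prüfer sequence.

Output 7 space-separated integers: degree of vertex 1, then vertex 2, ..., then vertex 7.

Answer: 1 3 1 2 2 2 1

Derivation:
p_1 = 6: count[6] becomes 1
p_2 = 4: count[4] becomes 1
p_3 = 5: count[5] becomes 1
p_4 = 2: count[2] becomes 1
p_5 = 2: count[2] becomes 2
Degrees (1 + count): deg[1]=1+0=1, deg[2]=1+2=3, deg[3]=1+0=1, deg[4]=1+1=2, deg[5]=1+1=2, deg[6]=1+1=2, deg[7]=1+0=1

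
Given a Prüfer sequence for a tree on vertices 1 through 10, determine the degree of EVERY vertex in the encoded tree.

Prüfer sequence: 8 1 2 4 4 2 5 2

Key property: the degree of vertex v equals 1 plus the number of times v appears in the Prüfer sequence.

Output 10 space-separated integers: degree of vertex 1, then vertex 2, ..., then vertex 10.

Answer: 2 4 1 3 2 1 1 2 1 1

Derivation:
p_1 = 8: count[8] becomes 1
p_2 = 1: count[1] becomes 1
p_3 = 2: count[2] becomes 1
p_4 = 4: count[4] becomes 1
p_5 = 4: count[4] becomes 2
p_6 = 2: count[2] becomes 2
p_7 = 5: count[5] becomes 1
p_8 = 2: count[2] becomes 3
Degrees (1 + count): deg[1]=1+1=2, deg[2]=1+3=4, deg[3]=1+0=1, deg[4]=1+2=3, deg[5]=1+1=2, deg[6]=1+0=1, deg[7]=1+0=1, deg[8]=1+1=2, deg[9]=1+0=1, deg[10]=1+0=1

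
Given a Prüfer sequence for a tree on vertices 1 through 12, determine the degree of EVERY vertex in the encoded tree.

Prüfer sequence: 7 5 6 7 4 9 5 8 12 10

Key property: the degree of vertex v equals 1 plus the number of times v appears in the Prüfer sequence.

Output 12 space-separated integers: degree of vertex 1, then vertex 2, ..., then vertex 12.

p_1 = 7: count[7] becomes 1
p_2 = 5: count[5] becomes 1
p_3 = 6: count[6] becomes 1
p_4 = 7: count[7] becomes 2
p_5 = 4: count[4] becomes 1
p_6 = 9: count[9] becomes 1
p_7 = 5: count[5] becomes 2
p_8 = 8: count[8] becomes 1
p_9 = 12: count[12] becomes 1
p_10 = 10: count[10] becomes 1
Degrees (1 + count): deg[1]=1+0=1, deg[2]=1+0=1, deg[3]=1+0=1, deg[4]=1+1=2, deg[5]=1+2=3, deg[6]=1+1=2, deg[7]=1+2=3, deg[8]=1+1=2, deg[9]=1+1=2, deg[10]=1+1=2, deg[11]=1+0=1, deg[12]=1+1=2

Answer: 1 1 1 2 3 2 3 2 2 2 1 2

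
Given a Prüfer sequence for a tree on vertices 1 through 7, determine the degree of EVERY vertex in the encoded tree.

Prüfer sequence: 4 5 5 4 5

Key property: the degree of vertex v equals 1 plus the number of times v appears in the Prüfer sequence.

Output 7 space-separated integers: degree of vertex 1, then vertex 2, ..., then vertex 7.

Answer: 1 1 1 3 4 1 1

Derivation:
p_1 = 4: count[4] becomes 1
p_2 = 5: count[5] becomes 1
p_3 = 5: count[5] becomes 2
p_4 = 4: count[4] becomes 2
p_5 = 5: count[5] becomes 3
Degrees (1 + count): deg[1]=1+0=1, deg[2]=1+0=1, deg[3]=1+0=1, deg[4]=1+2=3, deg[5]=1+3=4, deg[6]=1+0=1, deg[7]=1+0=1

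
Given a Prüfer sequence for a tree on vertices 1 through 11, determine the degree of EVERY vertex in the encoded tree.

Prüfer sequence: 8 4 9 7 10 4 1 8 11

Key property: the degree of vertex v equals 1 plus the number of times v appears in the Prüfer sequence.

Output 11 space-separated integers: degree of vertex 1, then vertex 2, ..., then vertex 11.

p_1 = 8: count[8] becomes 1
p_2 = 4: count[4] becomes 1
p_3 = 9: count[9] becomes 1
p_4 = 7: count[7] becomes 1
p_5 = 10: count[10] becomes 1
p_6 = 4: count[4] becomes 2
p_7 = 1: count[1] becomes 1
p_8 = 8: count[8] becomes 2
p_9 = 11: count[11] becomes 1
Degrees (1 + count): deg[1]=1+1=2, deg[2]=1+0=1, deg[3]=1+0=1, deg[4]=1+2=3, deg[5]=1+0=1, deg[6]=1+0=1, deg[7]=1+1=2, deg[8]=1+2=3, deg[9]=1+1=2, deg[10]=1+1=2, deg[11]=1+1=2

Answer: 2 1 1 3 1 1 2 3 2 2 2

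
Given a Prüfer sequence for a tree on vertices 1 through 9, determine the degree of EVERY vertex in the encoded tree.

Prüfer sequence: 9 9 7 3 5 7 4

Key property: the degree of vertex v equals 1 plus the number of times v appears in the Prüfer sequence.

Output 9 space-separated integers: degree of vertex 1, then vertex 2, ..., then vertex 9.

Answer: 1 1 2 2 2 1 3 1 3

Derivation:
p_1 = 9: count[9] becomes 1
p_2 = 9: count[9] becomes 2
p_3 = 7: count[7] becomes 1
p_4 = 3: count[3] becomes 1
p_5 = 5: count[5] becomes 1
p_6 = 7: count[7] becomes 2
p_7 = 4: count[4] becomes 1
Degrees (1 + count): deg[1]=1+0=1, deg[2]=1+0=1, deg[3]=1+1=2, deg[4]=1+1=2, deg[5]=1+1=2, deg[6]=1+0=1, deg[7]=1+2=3, deg[8]=1+0=1, deg[9]=1+2=3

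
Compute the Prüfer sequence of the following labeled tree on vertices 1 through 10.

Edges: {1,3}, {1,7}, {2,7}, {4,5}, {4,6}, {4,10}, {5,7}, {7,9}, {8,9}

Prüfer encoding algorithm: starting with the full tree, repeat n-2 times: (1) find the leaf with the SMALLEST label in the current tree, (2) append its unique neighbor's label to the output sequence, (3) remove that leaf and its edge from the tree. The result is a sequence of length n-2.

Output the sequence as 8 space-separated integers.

Step 1: leaves = {2,3,6,8,10}. Remove smallest leaf 2, emit neighbor 7.
Step 2: leaves = {3,6,8,10}. Remove smallest leaf 3, emit neighbor 1.
Step 3: leaves = {1,6,8,10}. Remove smallest leaf 1, emit neighbor 7.
Step 4: leaves = {6,8,10}. Remove smallest leaf 6, emit neighbor 4.
Step 5: leaves = {8,10}. Remove smallest leaf 8, emit neighbor 9.
Step 6: leaves = {9,10}. Remove smallest leaf 9, emit neighbor 7.
Step 7: leaves = {7,10}. Remove smallest leaf 7, emit neighbor 5.
Step 8: leaves = {5,10}. Remove smallest leaf 5, emit neighbor 4.
Done: 2 vertices remain (4, 10). Sequence = [7 1 7 4 9 7 5 4]

Answer: 7 1 7 4 9 7 5 4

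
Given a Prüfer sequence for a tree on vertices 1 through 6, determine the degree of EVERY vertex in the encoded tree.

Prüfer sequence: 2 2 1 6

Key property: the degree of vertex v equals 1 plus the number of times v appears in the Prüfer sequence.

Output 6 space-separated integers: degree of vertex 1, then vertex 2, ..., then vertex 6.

p_1 = 2: count[2] becomes 1
p_2 = 2: count[2] becomes 2
p_3 = 1: count[1] becomes 1
p_4 = 6: count[6] becomes 1
Degrees (1 + count): deg[1]=1+1=2, deg[2]=1+2=3, deg[3]=1+0=1, deg[4]=1+0=1, deg[5]=1+0=1, deg[6]=1+1=2

Answer: 2 3 1 1 1 2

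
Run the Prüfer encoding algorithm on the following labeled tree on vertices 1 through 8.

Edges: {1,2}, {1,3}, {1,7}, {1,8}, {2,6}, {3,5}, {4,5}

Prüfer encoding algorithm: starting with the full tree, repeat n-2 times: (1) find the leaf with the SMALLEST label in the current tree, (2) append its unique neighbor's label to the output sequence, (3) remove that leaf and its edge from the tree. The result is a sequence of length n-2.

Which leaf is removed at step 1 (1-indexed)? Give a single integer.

Answer: 4

Derivation:
Step 1: current leaves = {4,6,7,8}. Remove leaf 4 (neighbor: 5).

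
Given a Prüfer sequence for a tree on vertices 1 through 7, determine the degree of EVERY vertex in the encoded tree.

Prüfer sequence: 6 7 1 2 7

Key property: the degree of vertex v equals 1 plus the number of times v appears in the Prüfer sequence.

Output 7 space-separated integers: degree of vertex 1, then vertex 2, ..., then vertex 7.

Answer: 2 2 1 1 1 2 3

Derivation:
p_1 = 6: count[6] becomes 1
p_2 = 7: count[7] becomes 1
p_3 = 1: count[1] becomes 1
p_4 = 2: count[2] becomes 1
p_5 = 7: count[7] becomes 2
Degrees (1 + count): deg[1]=1+1=2, deg[2]=1+1=2, deg[3]=1+0=1, deg[4]=1+0=1, deg[5]=1+0=1, deg[6]=1+1=2, deg[7]=1+2=3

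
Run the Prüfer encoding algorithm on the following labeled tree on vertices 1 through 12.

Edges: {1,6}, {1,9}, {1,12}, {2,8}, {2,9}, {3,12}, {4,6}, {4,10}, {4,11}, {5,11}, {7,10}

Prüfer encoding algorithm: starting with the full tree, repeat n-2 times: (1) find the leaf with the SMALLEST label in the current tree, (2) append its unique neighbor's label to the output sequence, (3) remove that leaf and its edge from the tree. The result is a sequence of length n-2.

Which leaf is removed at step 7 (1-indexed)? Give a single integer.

Answer: 10

Derivation:
Step 1: current leaves = {3,5,7,8}. Remove leaf 3 (neighbor: 12).
Step 2: current leaves = {5,7,8,12}. Remove leaf 5 (neighbor: 11).
Step 3: current leaves = {7,8,11,12}. Remove leaf 7 (neighbor: 10).
Step 4: current leaves = {8,10,11,12}. Remove leaf 8 (neighbor: 2).
Step 5: current leaves = {2,10,11,12}. Remove leaf 2 (neighbor: 9).
Step 6: current leaves = {9,10,11,12}. Remove leaf 9 (neighbor: 1).
Step 7: current leaves = {10,11,12}. Remove leaf 10 (neighbor: 4).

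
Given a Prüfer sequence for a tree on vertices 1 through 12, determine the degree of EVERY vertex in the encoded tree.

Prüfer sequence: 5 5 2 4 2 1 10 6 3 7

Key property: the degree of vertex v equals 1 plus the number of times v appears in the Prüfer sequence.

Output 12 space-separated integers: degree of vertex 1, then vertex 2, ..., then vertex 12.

Answer: 2 3 2 2 3 2 2 1 1 2 1 1

Derivation:
p_1 = 5: count[5] becomes 1
p_2 = 5: count[5] becomes 2
p_3 = 2: count[2] becomes 1
p_4 = 4: count[4] becomes 1
p_5 = 2: count[2] becomes 2
p_6 = 1: count[1] becomes 1
p_7 = 10: count[10] becomes 1
p_8 = 6: count[6] becomes 1
p_9 = 3: count[3] becomes 1
p_10 = 7: count[7] becomes 1
Degrees (1 + count): deg[1]=1+1=2, deg[2]=1+2=3, deg[3]=1+1=2, deg[4]=1+1=2, deg[5]=1+2=3, deg[6]=1+1=2, deg[7]=1+1=2, deg[8]=1+0=1, deg[9]=1+0=1, deg[10]=1+1=2, deg[11]=1+0=1, deg[12]=1+0=1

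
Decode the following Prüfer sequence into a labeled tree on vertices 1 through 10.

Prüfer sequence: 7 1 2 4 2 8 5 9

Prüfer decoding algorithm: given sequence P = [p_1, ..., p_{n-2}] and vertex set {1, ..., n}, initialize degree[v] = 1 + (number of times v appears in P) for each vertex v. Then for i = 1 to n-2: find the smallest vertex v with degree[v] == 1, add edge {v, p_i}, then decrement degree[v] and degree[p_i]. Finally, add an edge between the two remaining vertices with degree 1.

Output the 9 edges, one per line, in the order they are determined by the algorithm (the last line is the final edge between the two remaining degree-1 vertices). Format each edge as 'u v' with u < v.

Initial degrees: {1:2, 2:3, 3:1, 4:2, 5:2, 6:1, 7:2, 8:2, 9:2, 10:1}
Step 1: smallest deg-1 vertex = 3, p_1 = 7. Add edge {3,7}. Now deg[3]=0, deg[7]=1.
Step 2: smallest deg-1 vertex = 6, p_2 = 1. Add edge {1,6}. Now deg[6]=0, deg[1]=1.
Step 3: smallest deg-1 vertex = 1, p_3 = 2. Add edge {1,2}. Now deg[1]=0, deg[2]=2.
Step 4: smallest deg-1 vertex = 7, p_4 = 4. Add edge {4,7}. Now deg[7]=0, deg[4]=1.
Step 5: smallest deg-1 vertex = 4, p_5 = 2. Add edge {2,4}. Now deg[4]=0, deg[2]=1.
Step 6: smallest deg-1 vertex = 2, p_6 = 8. Add edge {2,8}. Now deg[2]=0, deg[8]=1.
Step 7: smallest deg-1 vertex = 8, p_7 = 5. Add edge {5,8}. Now deg[8]=0, deg[5]=1.
Step 8: smallest deg-1 vertex = 5, p_8 = 9. Add edge {5,9}. Now deg[5]=0, deg[9]=1.
Final: two remaining deg-1 vertices are 9, 10. Add edge {9,10}.

Answer: 3 7
1 6
1 2
4 7
2 4
2 8
5 8
5 9
9 10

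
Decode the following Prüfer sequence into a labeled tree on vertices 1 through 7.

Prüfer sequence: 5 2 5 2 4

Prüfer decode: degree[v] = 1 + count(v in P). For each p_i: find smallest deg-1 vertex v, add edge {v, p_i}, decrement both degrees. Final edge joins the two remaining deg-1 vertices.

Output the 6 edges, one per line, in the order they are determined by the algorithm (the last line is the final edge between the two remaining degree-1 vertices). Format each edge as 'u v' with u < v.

Initial degrees: {1:1, 2:3, 3:1, 4:2, 5:3, 6:1, 7:1}
Step 1: smallest deg-1 vertex = 1, p_1 = 5. Add edge {1,5}. Now deg[1]=0, deg[5]=2.
Step 2: smallest deg-1 vertex = 3, p_2 = 2. Add edge {2,3}. Now deg[3]=0, deg[2]=2.
Step 3: smallest deg-1 vertex = 6, p_3 = 5. Add edge {5,6}. Now deg[6]=0, deg[5]=1.
Step 4: smallest deg-1 vertex = 5, p_4 = 2. Add edge {2,5}. Now deg[5]=0, deg[2]=1.
Step 5: smallest deg-1 vertex = 2, p_5 = 4. Add edge {2,4}. Now deg[2]=0, deg[4]=1.
Final: two remaining deg-1 vertices are 4, 7. Add edge {4,7}.

Answer: 1 5
2 3
5 6
2 5
2 4
4 7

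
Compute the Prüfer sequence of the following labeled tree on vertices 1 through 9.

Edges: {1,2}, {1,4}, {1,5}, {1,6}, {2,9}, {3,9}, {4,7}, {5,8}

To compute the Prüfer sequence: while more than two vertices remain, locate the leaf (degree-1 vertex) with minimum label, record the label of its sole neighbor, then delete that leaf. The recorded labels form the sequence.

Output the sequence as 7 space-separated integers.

Answer: 9 1 4 1 5 1 2

Derivation:
Step 1: leaves = {3,6,7,8}. Remove smallest leaf 3, emit neighbor 9.
Step 2: leaves = {6,7,8,9}. Remove smallest leaf 6, emit neighbor 1.
Step 3: leaves = {7,8,9}. Remove smallest leaf 7, emit neighbor 4.
Step 4: leaves = {4,8,9}. Remove smallest leaf 4, emit neighbor 1.
Step 5: leaves = {8,9}. Remove smallest leaf 8, emit neighbor 5.
Step 6: leaves = {5,9}. Remove smallest leaf 5, emit neighbor 1.
Step 7: leaves = {1,9}. Remove smallest leaf 1, emit neighbor 2.
Done: 2 vertices remain (2, 9). Sequence = [9 1 4 1 5 1 2]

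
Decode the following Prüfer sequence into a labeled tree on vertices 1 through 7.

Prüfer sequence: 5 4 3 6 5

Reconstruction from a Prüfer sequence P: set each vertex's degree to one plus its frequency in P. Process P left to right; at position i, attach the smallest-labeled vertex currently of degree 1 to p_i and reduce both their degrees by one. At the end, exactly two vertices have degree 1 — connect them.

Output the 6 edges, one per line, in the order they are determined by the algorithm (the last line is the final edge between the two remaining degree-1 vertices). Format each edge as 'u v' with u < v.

Answer: 1 5
2 4
3 4
3 6
5 6
5 7

Derivation:
Initial degrees: {1:1, 2:1, 3:2, 4:2, 5:3, 6:2, 7:1}
Step 1: smallest deg-1 vertex = 1, p_1 = 5. Add edge {1,5}. Now deg[1]=0, deg[5]=2.
Step 2: smallest deg-1 vertex = 2, p_2 = 4. Add edge {2,4}. Now deg[2]=0, deg[4]=1.
Step 3: smallest deg-1 vertex = 4, p_3 = 3. Add edge {3,4}. Now deg[4]=0, deg[3]=1.
Step 4: smallest deg-1 vertex = 3, p_4 = 6. Add edge {3,6}. Now deg[3]=0, deg[6]=1.
Step 5: smallest deg-1 vertex = 6, p_5 = 5. Add edge {5,6}. Now deg[6]=0, deg[5]=1.
Final: two remaining deg-1 vertices are 5, 7. Add edge {5,7}.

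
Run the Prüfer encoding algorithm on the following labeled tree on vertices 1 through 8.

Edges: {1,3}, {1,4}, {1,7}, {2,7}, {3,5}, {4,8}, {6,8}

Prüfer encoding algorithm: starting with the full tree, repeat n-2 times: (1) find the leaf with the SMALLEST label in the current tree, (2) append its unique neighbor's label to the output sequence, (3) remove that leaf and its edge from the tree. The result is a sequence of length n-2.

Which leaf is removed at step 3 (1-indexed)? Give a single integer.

Answer: 3

Derivation:
Step 1: current leaves = {2,5,6}. Remove leaf 2 (neighbor: 7).
Step 2: current leaves = {5,6,7}. Remove leaf 5 (neighbor: 3).
Step 3: current leaves = {3,6,7}. Remove leaf 3 (neighbor: 1).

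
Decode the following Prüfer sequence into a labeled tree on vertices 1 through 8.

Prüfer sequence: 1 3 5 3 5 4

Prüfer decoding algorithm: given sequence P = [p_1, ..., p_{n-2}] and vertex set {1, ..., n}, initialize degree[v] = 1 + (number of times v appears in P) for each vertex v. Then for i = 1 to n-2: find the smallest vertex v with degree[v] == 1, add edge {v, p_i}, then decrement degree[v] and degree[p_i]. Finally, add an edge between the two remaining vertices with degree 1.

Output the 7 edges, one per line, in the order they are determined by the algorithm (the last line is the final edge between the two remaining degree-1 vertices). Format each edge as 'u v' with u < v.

Answer: 1 2
1 3
5 6
3 7
3 5
4 5
4 8

Derivation:
Initial degrees: {1:2, 2:1, 3:3, 4:2, 5:3, 6:1, 7:1, 8:1}
Step 1: smallest deg-1 vertex = 2, p_1 = 1. Add edge {1,2}. Now deg[2]=0, deg[1]=1.
Step 2: smallest deg-1 vertex = 1, p_2 = 3. Add edge {1,3}. Now deg[1]=0, deg[3]=2.
Step 3: smallest deg-1 vertex = 6, p_3 = 5. Add edge {5,6}. Now deg[6]=0, deg[5]=2.
Step 4: smallest deg-1 vertex = 7, p_4 = 3. Add edge {3,7}. Now deg[7]=0, deg[3]=1.
Step 5: smallest deg-1 vertex = 3, p_5 = 5. Add edge {3,5}. Now deg[3]=0, deg[5]=1.
Step 6: smallest deg-1 vertex = 5, p_6 = 4. Add edge {4,5}. Now deg[5]=0, deg[4]=1.
Final: two remaining deg-1 vertices are 4, 8. Add edge {4,8}.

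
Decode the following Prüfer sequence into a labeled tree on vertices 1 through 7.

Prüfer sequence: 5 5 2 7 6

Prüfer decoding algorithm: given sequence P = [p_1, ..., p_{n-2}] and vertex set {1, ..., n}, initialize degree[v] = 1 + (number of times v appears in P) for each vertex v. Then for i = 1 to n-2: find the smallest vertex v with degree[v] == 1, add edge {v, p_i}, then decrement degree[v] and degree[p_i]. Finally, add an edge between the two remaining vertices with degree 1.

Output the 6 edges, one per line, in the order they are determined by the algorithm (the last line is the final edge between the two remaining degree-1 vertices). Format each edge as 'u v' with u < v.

Answer: 1 5
3 5
2 4
2 7
5 6
6 7

Derivation:
Initial degrees: {1:1, 2:2, 3:1, 4:1, 5:3, 6:2, 7:2}
Step 1: smallest deg-1 vertex = 1, p_1 = 5. Add edge {1,5}. Now deg[1]=0, deg[5]=2.
Step 2: smallest deg-1 vertex = 3, p_2 = 5. Add edge {3,5}. Now deg[3]=0, deg[5]=1.
Step 3: smallest deg-1 vertex = 4, p_3 = 2. Add edge {2,4}. Now deg[4]=0, deg[2]=1.
Step 4: smallest deg-1 vertex = 2, p_4 = 7. Add edge {2,7}. Now deg[2]=0, deg[7]=1.
Step 5: smallest deg-1 vertex = 5, p_5 = 6. Add edge {5,6}. Now deg[5]=0, deg[6]=1.
Final: two remaining deg-1 vertices are 6, 7. Add edge {6,7}.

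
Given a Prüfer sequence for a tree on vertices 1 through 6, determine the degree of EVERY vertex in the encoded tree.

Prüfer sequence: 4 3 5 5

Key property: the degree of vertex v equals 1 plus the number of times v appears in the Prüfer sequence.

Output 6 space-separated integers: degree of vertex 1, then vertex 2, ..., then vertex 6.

p_1 = 4: count[4] becomes 1
p_2 = 3: count[3] becomes 1
p_3 = 5: count[5] becomes 1
p_4 = 5: count[5] becomes 2
Degrees (1 + count): deg[1]=1+0=1, deg[2]=1+0=1, deg[3]=1+1=2, deg[4]=1+1=2, deg[5]=1+2=3, deg[6]=1+0=1

Answer: 1 1 2 2 3 1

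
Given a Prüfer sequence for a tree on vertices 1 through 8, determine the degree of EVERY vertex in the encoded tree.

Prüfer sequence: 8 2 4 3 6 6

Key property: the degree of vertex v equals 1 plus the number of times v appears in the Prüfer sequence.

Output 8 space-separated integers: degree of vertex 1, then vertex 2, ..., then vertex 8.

Answer: 1 2 2 2 1 3 1 2

Derivation:
p_1 = 8: count[8] becomes 1
p_2 = 2: count[2] becomes 1
p_3 = 4: count[4] becomes 1
p_4 = 3: count[3] becomes 1
p_5 = 6: count[6] becomes 1
p_6 = 6: count[6] becomes 2
Degrees (1 + count): deg[1]=1+0=1, deg[2]=1+1=2, deg[3]=1+1=2, deg[4]=1+1=2, deg[5]=1+0=1, deg[6]=1+2=3, deg[7]=1+0=1, deg[8]=1+1=2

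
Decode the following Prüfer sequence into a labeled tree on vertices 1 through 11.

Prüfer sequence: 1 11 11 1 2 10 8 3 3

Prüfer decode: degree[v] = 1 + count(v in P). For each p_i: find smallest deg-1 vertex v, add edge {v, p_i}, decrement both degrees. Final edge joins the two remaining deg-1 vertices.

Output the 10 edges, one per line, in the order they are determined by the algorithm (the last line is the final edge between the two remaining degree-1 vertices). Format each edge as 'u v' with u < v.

Initial degrees: {1:3, 2:2, 3:3, 4:1, 5:1, 6:1, 7:1, 8:2, 9:1, 10:2, 11:3}
Step 1: smallest deg-1 vertex = 4, p_1 = 1. Add edge {1,4}. Now deg[4]=0, deg[1]=2.
Step 2: smallest deg-1 vertex = 5, p_2 = 11. Add edge {5,11}. Now deg[5]=0, deg[11]=2.
Step 3: smallest deg-1 vertex = 6, p_3 = 11. Add edge {6,11}. Now deg[6]=0, deg[11]=1.
Step 4: smallest deg-1 vertex = 7, p_4 = 1. Add edge {1,7}. Now deg[7]=0, deg[1]=1.
Step 5: smallest deg-1 vertex = 1, p_5 = 2. Add edge {1,2}. Now deg[1]=0, deg[2]=1.
Step 6: smallest deg-1 vertex = 2, p_6 = 10. Add edge {2,10}. Now deg[2]=0, deg[10]=1.
Step 7: smallest deg-1 vertex = 9, p_7 = 8. Add edge {8,9}. Now deg[9]=0, deg[8]=1.
Step 8: smallest deg-1 vertex = 8, p_8 = 3. Add edge {3,8}. Now deg[8]=0, deg[3]=2.
Step 9: smallest deg-1 vertex = 10, p_9 = 3. Add edge {3,10}. Now deg[10]=0, deg[3]=1.
Final: two remaining deg-1 vertices are 3, 11. Add edge {3,11}.

Answer: 1 4
5 11
6 11
1 7
1 2
2 10
8 9
3 8
3 10
3 11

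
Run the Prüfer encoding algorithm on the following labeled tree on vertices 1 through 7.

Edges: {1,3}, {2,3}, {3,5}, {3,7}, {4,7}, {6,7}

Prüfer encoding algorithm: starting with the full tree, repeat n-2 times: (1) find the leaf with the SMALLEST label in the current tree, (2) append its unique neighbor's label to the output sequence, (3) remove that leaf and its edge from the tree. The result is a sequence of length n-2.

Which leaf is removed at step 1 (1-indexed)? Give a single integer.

Answer: 1

Derivation:
Step 1: current leaves = {1,2,4,5,6}. Remove leaf 1 (neighbor: 3).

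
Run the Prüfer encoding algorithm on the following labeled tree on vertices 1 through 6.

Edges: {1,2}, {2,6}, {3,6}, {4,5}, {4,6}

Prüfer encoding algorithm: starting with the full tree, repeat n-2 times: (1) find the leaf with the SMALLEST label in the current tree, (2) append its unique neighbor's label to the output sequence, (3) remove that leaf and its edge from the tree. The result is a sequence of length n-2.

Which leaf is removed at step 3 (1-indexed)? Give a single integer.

Answer: 3

Derivation:
Step 1: current leaves = {1,3,5}. Remove leaf 1 (neighbor: 2).
Step 2: current leaves = {2,3,5}. Remove leaf 2 (neighbor: 6).
Step 3: current leaves = {3,5}. Remove leaf 3 (neighbor: 6).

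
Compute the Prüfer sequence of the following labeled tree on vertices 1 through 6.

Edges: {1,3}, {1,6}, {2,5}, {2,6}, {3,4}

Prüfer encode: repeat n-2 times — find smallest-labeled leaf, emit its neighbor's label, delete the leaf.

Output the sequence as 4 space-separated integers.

Answer: 3 1 6 2

Derivation:
Step 1: leaves = {4,5}. Remove smallest leaf 4, emit neighbor 3.
Step 2: leaves = {3,5}. Remove smallest leaf 3, emit neighbor 1.
Step 3: leaves = {1,5}. Remove smallest leaf 1, emit neighbor 6.
Step 4: leaves = {5,6}. Remove smallest leaf 5, emit neighbor 2.
Done: 2 vertices remain (2, 6). Sequence = [3 1 6 2]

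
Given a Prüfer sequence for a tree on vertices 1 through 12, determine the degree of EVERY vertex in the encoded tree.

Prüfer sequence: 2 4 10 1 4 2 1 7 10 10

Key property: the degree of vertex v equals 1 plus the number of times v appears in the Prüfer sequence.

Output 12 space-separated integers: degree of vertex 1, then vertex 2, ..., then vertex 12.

Answer: 3 3 1 3 1 1 2 1 1 4 1 1

Derivation:
p_1 = 2: count[2] becomes 1
p_2 = 4: count[4] becomes 1
p_3 = 10: count[10] becomes 1
p_4 = 1: count[1] becomes 1
p_5 = 4: count[4] becomes 2
p_6 = 2: count[2] becomes 2
p_7 = 1: count[1] becomes 2
p_8 = 7: count[7] becomes 1
p_9 = 10: count[10] becomes 2
p_10 = 10: count[10] becomes 3
Degrees (1 + count): deg[1]=1+2=3, deg[2]=1+2=3, deg[3]=1+0=1, deg[4]=1+2=3, deg[5]=1+0=1, deg[6]=1+0=1, deg[7]=1+1=2, deg[8]=1+0=1, deg[9]=1+0=1, deg[10]=1+3=4, deg[11]=1+0=1, deg[12]=1+0=1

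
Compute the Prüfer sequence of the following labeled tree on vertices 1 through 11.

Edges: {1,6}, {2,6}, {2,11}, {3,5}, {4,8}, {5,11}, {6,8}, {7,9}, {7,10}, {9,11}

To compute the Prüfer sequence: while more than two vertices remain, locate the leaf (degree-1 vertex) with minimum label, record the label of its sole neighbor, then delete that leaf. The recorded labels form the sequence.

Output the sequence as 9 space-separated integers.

Step 1: leaves = {1,3,4,10}. Remove smallest leaf 1, emit neighbor 6.
Step 2: leaves = {3,4,10}. Remove smallest leaf 3, emit neighbor 5.
Step 3: leaves = {4,5,10}. Remove smallest leaf 4, emit neighbor 8.
Step 4: leaves = {5,8,10}. Remove smallest leaf 5, emit neighbor 11.
Step 5: leaves = {8,10}. Remove smallest leaf 8, emit neighbor 6.
Step 6: leaves = {6,10}. Remove smallest leaf 6, emit neighbor 2.
Step 7: leaves = {2,10}. Remove smallest leaf 2, emit neighbor 11.
Step 8: leaves = {10,11}. Remove smallest leaf 10, emit neighbor 7.
Step 9: leaves = {7,11}. Remove smallest leaf 7, emit neighbor 9.
Done: 2 vertices remain (9, 11). Sequence = [6 5 8 11 6 2 11 7 9]

Answer: 6 5 8 11 6 2 11 7 9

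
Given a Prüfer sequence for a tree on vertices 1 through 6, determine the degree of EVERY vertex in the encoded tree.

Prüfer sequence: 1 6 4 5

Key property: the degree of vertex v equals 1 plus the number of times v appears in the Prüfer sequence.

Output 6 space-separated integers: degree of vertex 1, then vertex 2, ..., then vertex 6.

p_1 = 1: count[1] becomes 1
p_2 = 6: count[6] becomes 1
p_3 = 4: count[4] becomes 1
p_4 = 5: count[5] becomes 1
Degrees (1 + count): deg[1]=1+1=2, deg[2]=1+0=1, deg[3]=1+0=1, deg[4]=1+1=2, deg[5]=1+1=2, deg[6]=1+1=2

Answer: 2 1 1 2 2 2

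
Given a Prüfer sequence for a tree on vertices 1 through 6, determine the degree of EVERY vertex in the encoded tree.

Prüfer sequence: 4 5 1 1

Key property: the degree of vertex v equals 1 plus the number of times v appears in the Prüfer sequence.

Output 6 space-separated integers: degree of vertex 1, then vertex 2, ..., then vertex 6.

p_1 = 4: count[4] becomes 1
p_2 = 5: count[5] becomes 1
p_3 = 1: count[1] becomes 1
p_4 = 1: count[1] becomes 2
Degrees (1 + count): deg[1]=1+2=3, deg[2]=1+0=1, deg[3]=1+0=1, deg[4]=1+1=2, deg[5]=1+1=2, deg[6]=1+0=1

Answer: 3 1 1 2 2 1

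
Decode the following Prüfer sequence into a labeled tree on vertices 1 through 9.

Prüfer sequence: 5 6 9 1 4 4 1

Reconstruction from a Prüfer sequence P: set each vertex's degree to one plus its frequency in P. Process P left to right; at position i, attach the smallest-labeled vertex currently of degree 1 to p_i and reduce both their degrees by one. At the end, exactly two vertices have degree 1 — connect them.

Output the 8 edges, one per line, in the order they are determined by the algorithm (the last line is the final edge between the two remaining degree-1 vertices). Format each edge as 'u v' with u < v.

Answer: 2 5
3 6
5 9
1 6
4 7
4 8
1 4
1 9

Derivation:
Initial degrees: {1:3, 2:1, 3:1, 4:3, 5:2, 6:2, 7:1, 8:1, 9:2}
Step 1: smallest deg-1 vertex = 2, p_1 = 5. Add edge {2,5}. Now deg[2]=0, deg[5]=1.
Step 2: smallest deg-1 vertex = 3, p_2 = 6. Add edge {3,6}. Now deg[3]=0, deg[6]=1.
Step 3: smallest deg-1 vertex = 5, p_3 = 9. Add edge {5,9}. Now deg[5]=0, deg[9]=1.
Step 4: smallest deg-1 vertex = 6, p_4 = 1. Add edge {1,6}. Now deg[6]=0, deg[1]=2.
Step 5: smallest deg-1 vertex = 7, p_5 = 4. Add edge {4,7}. Now deg[7]=0, deg[4]=2.
Step 6: smallest deg-1 vertex = 8, p_6 = 4. Add edge {4,8}. Now deg[8]=0, deg[4]=1.
Step 7: smallest deg-1 vertex = 4, p_7 = 1. Add edge {1,4}. Now deg[4]=0, deg[1]=1.
Final: two remaining deg-1 vertices are 1, 9. Add edge {1,9}.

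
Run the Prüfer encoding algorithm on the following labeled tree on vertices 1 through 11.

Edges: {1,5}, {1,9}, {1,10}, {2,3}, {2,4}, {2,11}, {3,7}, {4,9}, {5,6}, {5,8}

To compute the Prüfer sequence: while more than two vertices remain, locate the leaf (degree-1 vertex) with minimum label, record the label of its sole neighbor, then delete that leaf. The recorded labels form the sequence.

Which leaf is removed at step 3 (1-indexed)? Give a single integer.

Step 1: current leaves = {6,7,8,10,11}. Remove leaf 6 (neighbor: 5).
Step 2: current leaves = {7,8,10,11}. Remove leaf 7 (neighbor: 3).
Step 3: current leaves = {3,8,10,11}. Remove leaf 3 (neighbor: 2).

Answer: 3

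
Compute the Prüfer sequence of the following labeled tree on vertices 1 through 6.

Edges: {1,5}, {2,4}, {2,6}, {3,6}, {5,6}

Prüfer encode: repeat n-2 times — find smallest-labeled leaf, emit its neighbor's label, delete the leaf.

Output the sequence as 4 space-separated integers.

Step 1: leaves = {1,3,4}. Remove smallest leaf 1, emit neighbor 5.
Step 2: leaves = {3,4,5}. Remove smallest leaf 3, emit neighbor 6.
Step 3: leaves = {4,5}. Remove smallest leaf 4, emit neighbor 2.
Step 4: leaves = {2,5}. Remove smallest leaf 2, emit neighbor 6.
Done: 2 vertices remain (5, 6). Sequence = [5 6 2 6]

Answer: 5 6 2 6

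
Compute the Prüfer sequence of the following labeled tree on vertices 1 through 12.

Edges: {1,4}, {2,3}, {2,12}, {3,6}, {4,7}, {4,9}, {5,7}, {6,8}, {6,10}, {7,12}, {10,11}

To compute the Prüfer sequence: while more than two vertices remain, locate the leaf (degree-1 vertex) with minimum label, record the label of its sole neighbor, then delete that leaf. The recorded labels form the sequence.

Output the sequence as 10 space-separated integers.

Step 1: leaves = {1,5,8,9,11}. Remove smallest leaf 1, emit neighbor 4.
Step 2: leaves = {5,8,9,11}. Remove smallest leaf 5, emit neighbor 7.
Step 3: leaves = {8,9,11}. Remove smallest leaf 8, emit neighbor 6.
Step 4: leaves = {9,11}. Remove smallest leaf 9, emit neighbor 4.
Step 5: leaves = {4,11}. Remove smallest leaf 4, emit neighbor 7.
Step 6: leaves = {7,11}. Remove smallest leaf 7, emit neighbor 12.
Step 7: leaves = {11,12}. Remove smallest leaf 11, emit neighbor 10.
Step 8: leaves = {10,12}. Remove smallest leaf 10, emit neighbor 6.
Step 9: leaves = {6,12}. Remove smallest leaf 6, emit neighbor 3.
Step 10: leaves = {3,12}. Remove smallest leaf 3, emit neighbor 2.
Done: 2 vertices remain (2, 12). Sequence = [4 7 6 4 7 12 10 6 3 2]

Answer: 4 7 6 4 7 12 10 6 3 2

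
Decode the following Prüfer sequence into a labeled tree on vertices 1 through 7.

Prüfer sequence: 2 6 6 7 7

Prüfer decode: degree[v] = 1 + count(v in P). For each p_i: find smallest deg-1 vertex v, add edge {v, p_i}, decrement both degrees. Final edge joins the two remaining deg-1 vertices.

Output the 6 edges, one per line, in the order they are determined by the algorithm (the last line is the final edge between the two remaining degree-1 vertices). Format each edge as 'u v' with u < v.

Initial degrees: {1:1, 2:2, 3:1, 4:1, 5:1, 6:3, 7:3}
Step 1: smallest deg-1 vertex = 1, p_1 = 2. Add edge {1,2}. Now deg[1]=0, deg[2]=1.
Step 2: smallest deg-1 vertex = 2, p_2 = 6. Add edge {2,6}. Now deg[2]=0, deg[6]=2.
Step 3: smallest deg-1 vertex = 3, p_3 = 6. Add edge {3,6}. Now deg[3]=0, deg[6]=1.
Step 4: smallest deg-1 vertex = 4, p_4 = 7. Add edge {4,7}. Now deg[4]=0, deg[7]=2.
Step 5: smallest deg-1 vertex = 5, p_5 = 7. Add edge {5,7}. Now deg[5]=0, deg[7]=1.
Final: two remaining deg-1 vertices are 6, 7. Add edge {6,7}.

Answer: 1 2
2 6
3 6
4 7
5 7
6 7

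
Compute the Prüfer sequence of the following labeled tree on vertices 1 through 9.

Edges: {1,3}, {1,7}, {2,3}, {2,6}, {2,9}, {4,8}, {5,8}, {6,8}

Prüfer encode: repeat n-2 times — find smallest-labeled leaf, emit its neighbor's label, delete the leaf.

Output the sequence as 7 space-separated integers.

Answer: 8 8 1 3 2 6 2

Derivation:
Step 1: leaves = {4,5,7,9}. Remove smallest leaf 4, emit neighbor 8.
Step 2: leaves = {5,7,9}. Remove smallest leaf 5, emit neighbor 8.
Step 3: leaves = {7,8,9}. Remove smallest leaf 7, emit neighbor 1.
Step 4: leaves = {1,8,9}. Remove smallest leaf 1, emit neighbor 3.
Step 5: leaves = {3,8,9}. Remove smallest leaf 3, emit neighbor 2.
Step 6: leaves = {8,9}. Remove smallest leaf 8, emit neighbor 6.
Step 7: leaves = {6,9}. Remove smallest leaf 6, emit neighbor 2.
Done: 2 vertices remain (2, 9). Sequence = [8 8 1 3 2 6 2]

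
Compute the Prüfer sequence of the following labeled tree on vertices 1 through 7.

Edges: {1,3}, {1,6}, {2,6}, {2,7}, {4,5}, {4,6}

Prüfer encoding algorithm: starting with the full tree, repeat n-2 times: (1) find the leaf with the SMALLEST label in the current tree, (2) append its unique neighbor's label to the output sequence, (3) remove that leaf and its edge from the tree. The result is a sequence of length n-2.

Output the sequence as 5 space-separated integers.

Step 1: leaves = {3,5,7}. Remove smallest leaf 3, emit neighbor 1.
Step 2: leaves = {1,5,7}. Remove smallest leaf 1, emit neighbor 6.
Step 3: leaves = {5,7}. Remove smallest leaf 5, emit neighbor 4.
Step 4: leaves = {4,7}. Remove smallest leaf 4, emit neighbor 6.
Step 5: leaves = {6,7}. Remove smallest leaf 6, emit neighbor 2.
Done: 2 vertices remain (2, 7). Sequence = [1 6 4 6 2]

Answer: 1 6 4 6 2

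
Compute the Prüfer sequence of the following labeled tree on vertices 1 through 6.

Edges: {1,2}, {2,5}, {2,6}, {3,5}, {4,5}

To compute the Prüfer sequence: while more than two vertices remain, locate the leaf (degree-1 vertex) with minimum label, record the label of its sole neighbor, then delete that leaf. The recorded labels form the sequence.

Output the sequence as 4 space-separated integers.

Step 1: leaves = {1,3,4,6}. Remove smallest leaf 1, emit neighbor 2.
Step 2: leaves = {3,4,6}. Remove smallest leaf 3, emit neighbor 5.
Step 3: leaves = {4,6}. Remove smallest leaf 4, emit neighbor 5.
Step 4: leaves = {5,6}. Remove smallest leaf 5, emit neighbor 2.
Done: 2 vertices remain (2, 6). Sequence = [2 5 5 2]

Answer: 2 5 5 2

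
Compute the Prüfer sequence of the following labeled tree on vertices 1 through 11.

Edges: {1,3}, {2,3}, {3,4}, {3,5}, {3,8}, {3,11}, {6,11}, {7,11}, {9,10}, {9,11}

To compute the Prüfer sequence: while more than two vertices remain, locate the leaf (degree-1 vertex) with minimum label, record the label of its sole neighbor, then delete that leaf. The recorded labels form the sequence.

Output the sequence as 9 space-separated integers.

Answer: 3 3 3 3 11 11 3 11 9

Derivation:
Step 1: leaves = {1,2,4,5,6,7,8,10}. Remove smallest leaf 1, emit neighbor 3.
Step 2: leaves = {2,4,5,6,7,8,10}. Remove smallest leaf 2, emit neighbor 3.
Step 3: leaves = {4,5,6,7,8,10}. Remove smallest leaf 4, emit neighbor 3.
Step 4: leaves = {5,6,7,8,10}. Remove smallest leaf 5, emit neighbor 3.
Step 5: leaves = {6,7,8,10}. Remove smallest leaf 6, emit neighbor 11.
Step 6: leaves = {7,8,10}. Remove smallest leaf 7, emit neighbor 11.
Step 7: leaves = {8,10}. Remove smallest leaf 8, emit neighbor 3.
Step 8: leaves = {3,10}. Remove smallest leaf 3, emit neighbor 11.
Step 9: leaves = {10,11}. Remove smallest leaf 10, emit neighbor 9.
Done: 2 vertices remain (9, 11). Sequence = [3 3 3 3 11 11 3 11 9]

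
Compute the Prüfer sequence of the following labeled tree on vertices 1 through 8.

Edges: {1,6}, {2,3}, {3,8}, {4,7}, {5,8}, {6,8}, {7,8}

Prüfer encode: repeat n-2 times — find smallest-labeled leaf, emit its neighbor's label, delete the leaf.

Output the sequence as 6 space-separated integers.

Answer: 6 3 8 7 8 8

Derivation:
Step 1: leaves = {1,2,4,5}. Remove smallest leaf 1, emit neighbor 6.
Step 2: leaves = {2,4,5,6}. Remove smallest leaf 2, emit neighbor 3.
Step 3: leaves = {3,4,5,6}. Remove smallest leaf 3, emit neighbor 8.
Step 4: leaves = {4,5,6}. Remove smallest leaf 4, emit neighbor 7.
Step 5: leaves = {5,6,7}. Remove smallest leaf 5, emit neighbor 8.
Step 6: leaves = {6,7}. Remove smallest leaf 6, emit neighbor 8.
Done: 2 vertices remain (7, 8). Sequence = [6 3 8 7 8 8]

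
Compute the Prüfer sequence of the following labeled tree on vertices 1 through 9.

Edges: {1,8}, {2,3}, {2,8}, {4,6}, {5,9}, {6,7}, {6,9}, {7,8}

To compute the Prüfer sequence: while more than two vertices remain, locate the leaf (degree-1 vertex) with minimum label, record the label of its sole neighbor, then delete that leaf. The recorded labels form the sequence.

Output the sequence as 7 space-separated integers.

Answer: 8 2 8 6 9 7 6

Derivation:
Step 1: leaves = {1,3,4,5}. Remove smallest leaf 1, emit neighbor 8.
Step 2: leaves = {3,4,5}. Remove smallest leaf 3, emit neighbor 2.
Step 3: leaves = {2,4,5}. Remove smallest leaf 2, emit neighbor 8.
Step 4: leaves = {4,5,8}. Remove smallest leaf 4, emit neighbor 6.
Step 5: leaves = {5,8}. Remove smallest leaf 5, emit neighbor 9.
Step 6: leaves = {8,9}. Remove smallest leaf 8, emit neighbor 7.
Step 7: leaves = {7,9}. Remove smallest leaf 7, emit neighbor 6.
Done: 2 vertices remain (6, 9). Sequence = [8 2 8 6 9 7 6]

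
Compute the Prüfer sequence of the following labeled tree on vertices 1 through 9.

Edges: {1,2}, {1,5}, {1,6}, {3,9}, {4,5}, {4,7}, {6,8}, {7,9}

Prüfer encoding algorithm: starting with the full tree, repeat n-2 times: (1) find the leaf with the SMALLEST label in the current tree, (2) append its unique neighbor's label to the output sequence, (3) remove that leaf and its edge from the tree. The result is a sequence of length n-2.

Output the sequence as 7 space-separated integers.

Answer: 1 9 6 1 5 4 7

Derivation:
Step 1: leaves = {2,3,8}. Remove smallest leaf 2, emit neighbor 1.
Step 2: leaves = {3,8}. Remove smallest leaf 3, emit neighbor 9.
Step 3: leaves = {8,9}. Remove smallest leaf 8, emit neighbor 6.
Step 4: leaves = {6,9}. Remove smallest leaf 6, emit neighbor 1.
Step 5: leaves = {1,9}. Remove smallest leaf 1, emit neighbor 5.
Step 6: leaves = {5,9}. Remove smallest leaf 5, emit neighbor 4.
Step 7: leaves = {4,9}. Remove smallest leaf 4, emit neighbor 7.
Done: 2 vertices remain (7, 9). Sequence = [1 9 6 1 5 4 7]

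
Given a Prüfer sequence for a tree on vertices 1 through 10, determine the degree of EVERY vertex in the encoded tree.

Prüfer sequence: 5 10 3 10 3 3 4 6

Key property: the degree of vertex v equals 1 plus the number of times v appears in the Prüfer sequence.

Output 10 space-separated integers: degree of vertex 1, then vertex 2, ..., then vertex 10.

p_1 = 5: count[5] becomes 1
p_2 = 10: count[10] becomes 1
p_3 = 3: count[3] becomes 1
p_4 = 10: count[10] becomes 2
p_5 = 3: count[3] becomes 2
p_6 = 3: count[3] becomes 3
p_7 = 4: count[4] becomes 1
p_8 = 6: count[6] becomes 1
Degrees (1 + count): deg[1]=1+0=1, deg[2]=1+0=1, deg[3]=1+3=4, deg[4]=1+1=2, deg[5]=1+1=2, deg[6]=1+1=2, deg[7]=1+0=1, deg[8]=1+0=1, deg[9]=1+0=1, deg[10]=1+2=3

Answer: 1 1 4 2 2 2 1 1 1 3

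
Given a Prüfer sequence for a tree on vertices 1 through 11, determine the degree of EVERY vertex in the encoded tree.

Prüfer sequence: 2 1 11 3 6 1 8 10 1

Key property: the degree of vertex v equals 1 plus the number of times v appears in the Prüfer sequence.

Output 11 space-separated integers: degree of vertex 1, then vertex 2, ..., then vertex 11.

Answer: 4 2 2 1 1 2 1 2 1 2 2

Derivation:
p_1 = 2: count[2] becomes 1
p_2 = 1: count[1] becomes 1
p_3 = 11: count[11] becomes 1
p_4 = 3: count[3] becomes 1
p_5 = 6: count[6] becomes 1
p_6 = 1: count[1] becomes 2
p_7 = 8: count[8] becomes 1
p_8 = 10: count[10] becomes 1
p_9 = 1: count[1] becomes 3
Degrees (1 + count): deg[1]=1+3=4, deg[2]=1+1=2, deg[3]=1+1=2, deg[4]=1+0=1, deg[5]=1+0=1, deg[6]=1+1=2, deg[7]=1+0=1, deg[8]=1+1=2, deg[9]=1+0=1, deg[10]=1+1=2, deg[11]=1+1=2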